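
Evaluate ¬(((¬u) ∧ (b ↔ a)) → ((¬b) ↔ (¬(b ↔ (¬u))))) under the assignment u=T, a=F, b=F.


Substitute u=T, a=F, b=F:
¬u = F
b ↔ a = F ↔ F = T
(¬u) ∧ (b ↔ a) = F ∧ T = F
¬b = T
¬u = F
b ↔ (¬u) = F ↔ F = T
¬(b ↔ (¬u)) = F
(¬b) ↔ (¬(b ↔ (¬u))) = T ↔ F = F
((¬u) ∧ (b ↔ a)) → ((¬b) ↔ (¬(b ↔ (¬u)))) = F → F = T
¬(((¬u) ∧ (b ↔ a)) → ((¬b) ↔ (¬(b ↔ (¬u))))) = F

F


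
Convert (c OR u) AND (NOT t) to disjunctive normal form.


Step 1: Distribute ∧ over ∨: (c ∨ u) ∧ (¬t) = (c ∧ (¬t)) ∨ (u ∧ (¬t)).

(c AND (NOT t)) OR (u AND (NOT t))


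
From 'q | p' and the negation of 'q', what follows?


Disjunctive syllogism: from (P ∨ Q) and ¬P, infer Q.
One disjunct, 'q', is ruled out; the other must hold.

p


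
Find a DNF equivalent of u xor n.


Step 1: u ⊕ n is true exactly when they disagree: (u ∧ ¬n) ∨ (¬u ∧ n).

(u & (~n)) | ((~u) & n)


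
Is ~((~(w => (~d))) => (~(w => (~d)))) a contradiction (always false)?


Truth table over {d, w}:
d | w | φ
---------
False | False | False
True | False | False
False | True | False
True | True | False
Every row is false.

Yes, it is a contradiction.


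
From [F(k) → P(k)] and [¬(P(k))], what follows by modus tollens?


Modus tollens: from (P → Q) and ¬Q, infer ¬P.
Q = 'P(k)' is denied; since P → Q, P must also fail.

Not (F(k)).


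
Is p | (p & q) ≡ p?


Compare truth tables:
p | q | φ | ψ
-------------
False | False | False | False
True | False | True | True
False | True | False | False
True | True | True | True
The columns φ and ψ agree on every row.

Yes, they are logically equivalent.


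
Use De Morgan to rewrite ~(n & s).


De Morgan: the negation of a conjunction is the disjunction of the negations.
Distribute ~ across &, flipping it to |, and negate each literal.

(~n) | (~s)


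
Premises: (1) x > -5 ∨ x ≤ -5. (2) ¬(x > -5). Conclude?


Disjunctive syllogism: from (P ∨ Q) and ¬P, infer Q.
One disjunct, 'x > -5', is ruled out; the other must hold.

x ≤ -5


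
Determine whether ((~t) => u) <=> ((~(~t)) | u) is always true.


Build the truth table over {t, u}:
t | u | φ
---------
False | False | True
True | False | True
False | True | True
True | True | True
Every row evaluates to true.

Yes, it is a tautology.


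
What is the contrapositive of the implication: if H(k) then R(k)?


The contrapositive of (P → Q) is (¬Q → ¬P); it is logically equivalent to the original.
Here P = 'H(k)' and Q = 'R(k)'.

If not (R(k)), then not (H(k)).


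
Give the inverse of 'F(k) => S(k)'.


The inverse of (P → Q) is (¬P → ¬Q). It is equivalent to the converse, not to the original.
Here P = 'F(k)' and Q = 'S(k)'.

If not (F(k)), then not (S(k)).


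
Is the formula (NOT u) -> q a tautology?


Build the truth table over {q, u}:
q | u | φ
---------
F | F | F
T | F | T
F | T | T
T | T | T
Counterexample at row 1: with q=F, u=F, the formula is F.

No, it is not a tautology.


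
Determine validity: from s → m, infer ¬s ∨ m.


This matches the form of material implication: the conclusion follows in every model of the premises.

Valid.


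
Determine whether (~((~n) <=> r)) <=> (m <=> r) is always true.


Build the truth table over {m, n, r}:
m | n | r | φ
-------------
False | False | False | True
True | False | False | False
False | True | False | False
True | True | False | True
False | False | True | True
True | False | True | False
False | True | True | False
True | True | True | True
Counterexample at row 2: with m=True, n=False, r=False, the formula is False.

No, it is not a tautology.


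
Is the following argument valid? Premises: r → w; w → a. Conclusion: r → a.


This matches the form of hypothetical syllogism: the conclusion follows in every model of the premises.

Valid.


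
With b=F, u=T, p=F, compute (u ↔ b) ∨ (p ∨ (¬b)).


Substitute b=F, u=T, p=F:
u ↔ b = T ↔ F = F
¬b = T
p ∨ (¬b) = F ∨ T = T
(u ↔ b) ∨ (p ∨ (¬b)) = F ∨ T = T

T


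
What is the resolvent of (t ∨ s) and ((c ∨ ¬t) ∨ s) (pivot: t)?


The clauses contain complementary literals t and ¬t.
Resolution eliminates this pair and disjoins the remaining literals (merging duplicates).

(s ∨ c)


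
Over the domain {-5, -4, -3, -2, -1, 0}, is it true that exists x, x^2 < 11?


Evaluate the predicate on each element: -5:False, -4:False, -3:True, -2:True, -1:True, 0:True.
Witness x = -3 satisfies the predicate.

True


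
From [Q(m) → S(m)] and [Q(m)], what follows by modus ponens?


Modus ponens: from (P → Q) and P, infer Q.
P = 'Q(m)' is asserted, and P → Q holds, so Q follows.

S(m).


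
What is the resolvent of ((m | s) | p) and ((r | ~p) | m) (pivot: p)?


The clauses contain complementary literals p and ~p.
Resolution eliminates this pair and disjoins the remaining literals (merging duplicates).

((s | m) | r)


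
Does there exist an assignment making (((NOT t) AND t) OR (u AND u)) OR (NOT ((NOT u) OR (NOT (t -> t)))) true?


Search for a satisfying assignment over {t, u}.
Try t=F, u=T: the formula evaluates to T.
A satisfying assignment exists.

Satisfiable.


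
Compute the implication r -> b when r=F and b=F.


Implication is false only when antecedent is true and consequent is false.
Substitute: r=F, b=F.
F -> F evaluates to T.

T


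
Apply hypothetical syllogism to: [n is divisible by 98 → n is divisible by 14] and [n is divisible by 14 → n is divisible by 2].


Hypothetical syllogism: from (P → Q) and (Q → R), infer (P → R).
Chain the two implications through the shared middle term 'n is divisible by 14'.

n is divisible by 98 → n is divisible by 2


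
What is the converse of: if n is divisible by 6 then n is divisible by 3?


The converse of (P → Q) is (Q → P). It is not in general equivalent to the original.
Here P = 'n is divisible by 6' and Q = 'n is divisible by 3'.

If n is divisible by 3, then n is divisible by 6.


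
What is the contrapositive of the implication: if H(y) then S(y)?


The contrapositive of (P → Q) is (¬Q → ¬P); it is logically equivalent to the original.
Here P = 'H(y)' and Q = 'S(y)'.

If not (S(y)), then not (H(y)).


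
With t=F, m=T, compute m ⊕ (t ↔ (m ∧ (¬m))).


Substitute t=F, m=T:
¬m = F
m ∧ (¬m) = T ∧ F = F
t ↔ (m ∧ (¬m)) = F ↔ F = T
m ⊕ (t ↔ (m ∧ (¬m))) = T ⊕ T = F

F


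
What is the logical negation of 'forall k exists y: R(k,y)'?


Negation flips each quantifier (∀↔∃) and negates the inner predicate.
¬(forall k exists y: φ) = exists k forall y: ¬φ.

exists k forall y: ~(R(k,y))


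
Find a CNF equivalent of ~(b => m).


Step 1: Rewrite b → m as ¬b ∨ m.
Step 2: Negate: ¬(¬b ∨ m) = b ∧ ¬m (De Morgan + double negation).

b & (~m)


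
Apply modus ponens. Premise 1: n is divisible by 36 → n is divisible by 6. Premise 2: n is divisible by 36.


Modus ponens: from (P → Q) and P, infer Q.
P = 'n is divisible by 36' is asserted, and P → Q holds, so Q follows.

n is divisible by 6.


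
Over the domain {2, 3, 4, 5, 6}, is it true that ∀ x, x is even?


Evaluate the predicate on each element: 2:T, 3:F, 4:T, 5:F, 6:T.
Counterexample x = 3 fails the predicate.

F


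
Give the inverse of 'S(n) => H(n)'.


The inverse of (P → Q) is (¬P → ¬Q). It is equivalent to the converse, not to the original.
Here P = 'S(n)' and Q = 'H(n)'.

If not (S(n)), then not (H(n)).


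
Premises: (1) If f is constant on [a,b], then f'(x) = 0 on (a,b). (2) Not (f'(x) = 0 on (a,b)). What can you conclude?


Modus tollens: from (P → Q) and ¬Q, infer ¬P.
Q = 'f'(x) = 0 on (a,b)' is denied; since P → Q, P must also fail.

Not (f is constant on [a,b]).


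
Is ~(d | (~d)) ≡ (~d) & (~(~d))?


Compare truth tables:
d | φ | ψ
---------
False | False | False
True | False | False
The columns φ and ψ agree on every row.

Yes, they are logically equivalent.


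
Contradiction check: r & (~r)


Truth table over {r}:
r | φ
-----
False | False
True | False
Every row is false.

Yes, it is a contradiction.


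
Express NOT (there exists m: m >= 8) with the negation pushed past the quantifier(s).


¬(for all x: φ) = there exists x: ¬φ, and ¬(there exists x: φ) = for all x: ¬φ.
Apply to the existential statement.

for all m: NOT(m >= 8)


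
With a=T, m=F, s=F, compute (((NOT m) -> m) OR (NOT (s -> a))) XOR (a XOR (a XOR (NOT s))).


Substitute a=T, m=F, s=F:
NOT m = T
(NOT m) -> m = T -> F = F
s -> a = F -> T = T
NOT (s -> a) = F
((NOT m) -> m) OR (NOT (s -> a)) = F OR F = F
NOT s = T
a XOR (NOT s) = T XOR T = F
a XOR (a XOR (NOT s)) = T XOR F = T
(((NOT m) -> m) OR (NOT (s -> a))) XOR (a XOR (a XOR (NOT s))) = F XOR T = T

T


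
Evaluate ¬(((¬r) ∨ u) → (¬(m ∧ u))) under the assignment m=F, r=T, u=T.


Substitute m=F, r=T, u=T:
¬r = F
(¬r) ∨ u = F ∨ T = T
m ∧ u = F ∧ T = F
¬(m ∧ u) = T
((¬r) ∨ u) → (¬(m ∧ u)) = T → T = T
¬(((¬r) ∨ u) → (¬(m ∧ u))) = F

F


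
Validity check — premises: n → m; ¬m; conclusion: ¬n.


This matches the form of modus tollens: the conclusion follows in every model of the premises.

Valid.


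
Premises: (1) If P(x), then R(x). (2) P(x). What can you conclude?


Modus ponens: from (P → Q) and P, infer Q.
P = 'P(x)' is asserted, and P → Q holds, so Q follows.

R(x).


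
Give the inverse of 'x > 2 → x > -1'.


The inverse of (P → Q) is (¬P → ¬Q). It is equivalent to the converse, not to the original.
Here P = 'x > 2' and Q = 'x > -1'.

If not (x > 2), then not (x > -1).


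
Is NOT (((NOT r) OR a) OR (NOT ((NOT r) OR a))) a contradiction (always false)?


Truth table over {a, r}:
a | r | φ
---------
F | F | F
T | F | F
F | T | F
T | T | F
Every row is false.

Yes, it is a contradiction.


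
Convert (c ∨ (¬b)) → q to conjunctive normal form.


Step 1: Rewrite as ¬(c ∨ (¬b)) ∨ q = (¬c ∧ ¬(¬b)) ∨ q.
Step 2: Distribute ∨ over ∧.
Step 3: Eliminate any double negations (¬¬X = X).

((¬c) ∨ q) ∧ (b ∨ q)


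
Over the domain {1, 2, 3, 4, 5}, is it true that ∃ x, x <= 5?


Evaluate the predicate on each element: 1:T, 2:T, 3:T, 4:T, 5:T.
Witness x = 1 satisfies the predicate.

T


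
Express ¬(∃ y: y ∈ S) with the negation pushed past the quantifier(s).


¬(∀ x: φ) = ∃ x: ¬φ, and ¬(∃ x: φ) = ∀ x: ¬φ.
Apply to the existential statement.

∀ y: ¬(y ∈ S)


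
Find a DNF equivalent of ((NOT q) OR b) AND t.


Step 1: Distribute ∧ over ∨: ((¬q) ∨ b) ∧ t = ((¬q) ∧ t) ∨ (b ∧ t).

((NOT q) AND t) OR (b AND t)


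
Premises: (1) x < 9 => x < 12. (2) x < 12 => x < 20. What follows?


Hypothetical syllogism: from (P → Q) and (Q → R), infer (P → R).
Chain the two implications through the shared middle term 'x < 12'.

x < 9 => x < 20


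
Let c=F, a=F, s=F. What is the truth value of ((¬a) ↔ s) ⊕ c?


Substitute c=F, a=F, s=F:
¬a = T
(¬a) ↔ s = T ↔ F = F
((¬a) ↔ s) ⊕ c = F ⊕ F = F

F


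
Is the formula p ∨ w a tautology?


Build the truth table over {p, w}:
p | w | φ
---------
F | F | F
T | F | T
F | T | T
T | T | T
Counterexample at row 1: with p=F, w=F, the formula is F.

No, it is not a tautology.


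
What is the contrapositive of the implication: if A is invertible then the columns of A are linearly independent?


The contrapositive of (P → Q) is (¬Q → ¬P); it is logically equivalent to the original.
Here P = 'A is invertible' and Q = 'the columns of A are linearly independent'.

If not (the columns of A are linearly independent), then not (A is invertible).


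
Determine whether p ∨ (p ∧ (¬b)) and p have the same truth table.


Compare truth tables:
b | p | φ | ψ
-------------
F | F | F | F
T | F | F | F
F | T | T | T
T | T | T | T
The columns φ and ψ agree on every row.

Yes, they are logically equivalent.


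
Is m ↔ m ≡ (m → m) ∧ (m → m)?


Compare truth tables:
m | φ | ψ
---------
F | T | T
T | T | T
The columns φ and ψ agree on every row.

Yes, they are logically equivalent.


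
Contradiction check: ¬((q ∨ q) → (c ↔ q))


Truth table over {c, q}:
c | q | φ
---------
F | F | F
T | F | F
F | T | T
T | T | F
Satisfying assignment at row 3: c=F, q=T gives T.

No, it is not a contradiction.


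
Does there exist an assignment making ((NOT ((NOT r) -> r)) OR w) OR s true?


Search for a satisfying assignment over {r, s, w}.
Try r=F, s=F, w=F: the formula evaluates to T.
A satisfying assignment exists.

Satisfiable.


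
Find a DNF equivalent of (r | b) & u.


Step 1: Distribute ∧ over ∨: (r ∨ b) ∧ u = (r ∧ u) ∨ (b ∧ u).

(r & u) | (b & u)


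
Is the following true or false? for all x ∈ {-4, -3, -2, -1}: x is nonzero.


Evaluate the predicate on each element: -4:T, -3:T, -2:T, -1:T.
Every element satisfies the predicate.

T


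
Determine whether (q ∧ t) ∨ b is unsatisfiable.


Truth table over {b, q, t}:
b | q | t | φ
-------------
F | F | F | F
T | F | F | T
F | T | F | F
T | T | F | T
F | F | T | F
T | F | T | T
F | T | T | T
T | T | T | T
Satisfying assignment at row 2: b=T, q=F, t=F gives T.

No, it is not a contradiction.


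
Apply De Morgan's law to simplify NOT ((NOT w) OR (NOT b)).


De Morgan: the negation of a disjunction is the conjunction of the negations.
Distribute NOT across OR, flipping it to AND, and negate each literal.

w AND b


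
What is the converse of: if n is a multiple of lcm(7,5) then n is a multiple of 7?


The converse of (P → Q) is (Q → P). It is not in general equivalent to the original.
Here P = 'n is a multiple of lcm(7,5)' and Q = 'n is a multiple of 7'.

If n is a multiple of 7, then n is a multiple of lcm(7,5).


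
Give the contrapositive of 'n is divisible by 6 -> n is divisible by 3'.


The contrapositive of (P → Q) is (¬Q → ¬P); it is logically equivalent to the original.
Here P = 'n is divisible by 6' and Q = 'n is divisible by 3'.

If not (n is divisible by 3), then not (n is divisible by 6).


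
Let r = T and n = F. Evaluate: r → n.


Implication is false only when antecedent is true and consequent is false.
Substitute: r=T, n=F.
T → F evaluates to F.

F


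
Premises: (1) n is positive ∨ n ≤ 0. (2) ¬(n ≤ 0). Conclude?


Disjunctive syllogism: from (P ∨ Q) and ¬P, infer Q.
One disjunct, 'n ≤ 0', is ruled out; the other must hold.

n is positive


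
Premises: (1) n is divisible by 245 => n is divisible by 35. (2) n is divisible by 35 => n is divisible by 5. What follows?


Hypothetical syllogism: from (P → Q) and (Q → R), infer (P → R).
Chain the two implications through the shared middle term 'n is divisible by 35'.

n is divisible by 245 => n is divisible by 5


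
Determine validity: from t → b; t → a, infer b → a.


This is (no valid rule). There exist truth assignments where the premises are all true but the conclusion is false.

Invalid.


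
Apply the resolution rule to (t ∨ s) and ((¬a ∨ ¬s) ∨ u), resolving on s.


The clauses contain complementary literals s and ¬s.
Resolution eliminates this pair and disjoins the remaining literals (merging duplicates).

((t ∨ ¬a) ∨ u)


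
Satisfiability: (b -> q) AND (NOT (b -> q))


Check all 4 assignments over {b, q}:
b | q | φ
---------
F | F | F
T | F | F
F | T | F
T | T | F
No assignment makes the formula true.

Unsatisfiable.


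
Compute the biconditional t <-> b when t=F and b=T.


Biconditional is true when both operands have the same truth value.
Substitute: t=F, b=T.
F <-> T evaluates to F.

F


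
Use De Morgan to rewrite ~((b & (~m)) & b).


De Morgan: the negation of a conjunction is the disjunction of the negations.
Distribute ~ across &, flipping it to |, and negate each literal.

((~b) | m) | (~b)


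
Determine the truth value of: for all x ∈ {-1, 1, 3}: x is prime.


Evaluate the predicate on each element: -1:F, 1:F, 3:T.
Counterexample x = -1 fails the predicate.

F


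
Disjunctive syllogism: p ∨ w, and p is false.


Disjunctive syllogism: from (P ∨ Q) and ¬P, infer Q.
One disjunct, 'p', is ruled out; the other must hold.

w


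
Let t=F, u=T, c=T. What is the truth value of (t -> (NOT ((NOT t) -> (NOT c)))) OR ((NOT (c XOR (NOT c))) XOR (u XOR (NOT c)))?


Substitute t=F, u=T, c=T:
… (earlier sub-steps elided)
(NOT t) -> (NOT c) = T -> F = F
NOT ((NOT t) -> (NOT c)) = T
t -> (NOT ((NOT t) -> (NOT c))) = F -> T = T
NOT c = F
c XOR (NOT c) = T XOR F = T
NOT (c XOR (NOT c)) = F
NOT c = F
u XOR (NOT c) = T XOR F = T
(NOT (c XOR (NOT c))) XOR (u XOR (NOT c)) = F XOR T = T
(t -> (NOT ((NOT t) -> (NOT c)))) OR ((NOT (c XOR (NOT c))) XOR (u XOR (NOT c))) = T OR T = T

T


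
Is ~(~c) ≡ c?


Compare truth tables:
c | φ | ψ
---------
False | False | False
True | True | True
The columns φ and ψ agree on every row.

Yes, they are logically equivalent.


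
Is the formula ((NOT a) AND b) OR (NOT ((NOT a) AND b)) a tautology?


Build the truth table over {a, b}:
a | b | φ
---------
F | F | T
T | F | T
F | T | T
T | T | T
Every row evaluates to true.

Yes, it is a tautology.


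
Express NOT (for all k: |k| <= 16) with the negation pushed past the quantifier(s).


¬(for all x: φ) = there exists x: ¬φ, and ¬(there exists x: φ) = for all x: ¬φ.
Apply to the universal statement.

there exists k: NOT(|k| <= 16)


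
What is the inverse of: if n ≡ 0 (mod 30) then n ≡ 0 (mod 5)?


The inverse of (P → Q) is (¬P → ¬Q). It is equivalent to the converse, not to the original.
Here P = 'n ≡ 0 (mod 30)' and Q = 'n ≡ 0 (mod 5)'.

If not (n ≡ 0 (mod 30)), then not (n ≡ 0 (mod 5)).


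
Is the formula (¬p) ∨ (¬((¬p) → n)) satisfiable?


Search for a satisfying assignment over {n, p}.
Try n=F, p=F: the formula evaluates to T.
A satisfying assignment exists.

Satisfiable.


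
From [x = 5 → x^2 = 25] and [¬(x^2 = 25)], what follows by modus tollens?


Modus tollens: from (P → Q) and ¬Q, infer ¬P.
Q = 'x^2 = 25' is denied; since P → Q, P must also fail.

Not (x = 5).


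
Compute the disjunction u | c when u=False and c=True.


Disjunction is false only when both operands are false.
Substitute: u=False, c=True.
False | True evaluates to True.

True


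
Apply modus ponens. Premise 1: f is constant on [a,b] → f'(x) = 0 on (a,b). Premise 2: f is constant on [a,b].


Modus ponens: from (P → Q) and P, infer Q.
P = 'f is constant on [a,b]' is asserted, and P → Q holds, so Q follows.

f'(x) = 0 on (a,b).


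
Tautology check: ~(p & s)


Build the truth table over {p, s}:
p | s | φ
---------
False | False | True
True | False | True
False | True | True
True | True | False
Counterexample at row 4: with p=True, s=True, the formula is False.

No, it is not a tautology.


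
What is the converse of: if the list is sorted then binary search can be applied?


The converse of (P → Q) is (Q → P). It is not in general equivalent to the original.
Here P = 'the list is sorted' and Q = 'binary search can be applied'.

If binary search can be applied, then the list is sorted.


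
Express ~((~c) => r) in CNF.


Step 1: Rewrite (¬c) → r as ¬(¬c) ∨ r.
Step 2: Negate: ¬(¬(¬c) ∨ r) = (¬c) ∧ ¬r (De Morgan + double negation).

(~c) & (~r)


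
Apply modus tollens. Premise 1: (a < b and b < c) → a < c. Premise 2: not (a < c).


Modus tollens: from (P → Q) and ¬Q, infer ¬P.
Q = 'a < c' is denied; since P → Q, P must also fail.

Not ((a < b and b < c)).


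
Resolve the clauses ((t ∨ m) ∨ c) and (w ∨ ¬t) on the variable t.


The clauses contain complementary literals t and ¬t.
Resolution eliminates this pair and disjoins the remaining literals (merging duplicates).

((m ∨ c) ∨ w)


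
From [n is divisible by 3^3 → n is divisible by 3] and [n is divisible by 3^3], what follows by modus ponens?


Modus ponens: from (P → Q) and P, infer Q.
P = 'n is divisible by 3^3' is asserted, and P → Q holds, so Q follows.

n is divisible by 3.


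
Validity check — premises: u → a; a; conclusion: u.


This is affirming the consequent (fallacy). There exist truth assignments where the premises are all true but the conclusion is false.

Invalid.


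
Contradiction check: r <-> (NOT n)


Truth table over {n, r}:
n | r | φ
---------
F | F | F
T | F | T
F | T | T
T | T | F
Satisfying assignment at row 2: n=T, r=F gives T.

No, it is not a contradiction.


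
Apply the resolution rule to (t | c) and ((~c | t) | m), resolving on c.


The clauses contain complementary literals c and ~c.
Resolution eliminates this pair and disjoins the remaining literals (merging duplicates).

(t | m)


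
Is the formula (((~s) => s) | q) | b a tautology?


Build the truth table over {b, q, s}:
b | q | s | φ
-------------
False | False | False | False
True | False | False | True
False | True | False | True
True | True | False | True
False | False | True | True
True | False | True | True
False | True | True | True
True | True | True | True
Counterexample at row 1: with b=False, q=False, s=False, the formula is False.

No, it is not a tautology.


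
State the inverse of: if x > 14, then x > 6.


The inverse of (P → Q) is (¬P → ¬Q). It is equivalent to the converse, not to the original.
Here P = 'x > 14' and Q = 'x > 6'.

If not (x > 14), then not (x > 6).


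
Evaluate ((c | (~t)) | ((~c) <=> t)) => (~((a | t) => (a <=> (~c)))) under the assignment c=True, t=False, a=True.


Substitute c=True, t=False, a=True:
… (earlier sub-steps elided)
c | (~t) = True | True = True
~c = False
(~c) <=> t = False <=> False = True
(c | (~t)) | ((~c) <=> t) = True | True = True
a | t = True | False = True
~c = False
a <=> (~c) = True <=> False = False
(a | t) => (a <=> (~c)) = True => False = False
~((a | t) => (a <=> (~c))) = True
((c | (~t)) | ((~c) <=> t)) => (~((a | t) => (a <=> (~c)))) = True => True = True

True


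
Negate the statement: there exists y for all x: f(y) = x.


Negation flips each quantifier (∀↔∃) and negates the inner predicate.
¬(there exists y for all x: φ) = for all y there exists x: ¬φ.

for all y there exists x: NOT(f(y) = x)


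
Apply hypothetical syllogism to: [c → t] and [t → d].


Hypothetical syllogism: from (P → Q) and (Q → R), infer (P → R).
Chain the two implications through the shared middle term 't'.

c → d


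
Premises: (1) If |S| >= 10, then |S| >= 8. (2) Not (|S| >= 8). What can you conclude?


Modus tollens: from (P → Q) and ¬Q, infer ¬P.
Q = '|S| >= 8' is denied; since P → Q, P must also fail.

Not (|S| >= 10).


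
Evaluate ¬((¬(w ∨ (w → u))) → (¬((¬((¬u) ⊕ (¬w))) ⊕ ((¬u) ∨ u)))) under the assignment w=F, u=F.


Substitute w=F, u=F:
… (earlier sub-steps elided)
¬u = T
¬w = T
(¬u) ⊕ (¬w) = T ⊕ T = F
¬((¬u) ⊕ (¬w)) = T
¬u = T
(¬u) ∨ u = T ∨ F = T
(¬((¬u) ⊕ (¬w))) ⊕ ((¬u) ∨ u) = T ⊕ T = F
¬((¬((¬u) ⊕ (¬w))) ⊕ ((¬u) ∨ u)) = T
(¬(w ∨ (w → u))) → (¬((¬((¬u) ⊕ (¬w))) ⊕ ((¬u) ∨ u))) = F → T = T
¬((¬(w ∨ (w → u))) → (¬((¬((¬u) ⊕ (¬w))) ⊕ ((¬u) ∨ u)))) = F

F


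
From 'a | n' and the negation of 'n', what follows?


Disjunctive syllogism: from (P ∨ Q) and ¬P, infer Q.
One disjunct, 'n', is ruled out; the other must hold.

a


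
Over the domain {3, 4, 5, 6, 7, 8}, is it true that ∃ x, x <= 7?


Evaluate the predicate on each element: 3:T, 4:T, 5:T, 6:T, 7:T, 8:F.
Witness x = 3 satisfies the predicate.

T


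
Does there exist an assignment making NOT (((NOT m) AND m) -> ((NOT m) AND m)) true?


Check all 2 assignments over {m}:
m | φ
-----
F | F
T | F
No assignment makes the formula true.

Unsatisfiable.


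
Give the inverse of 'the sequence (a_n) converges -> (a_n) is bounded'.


The inverse of (P → Q) is (¬P → ¬Q). It is equivalent to the converse, not to the original.
Here P = 'the sequence (a_n) converges' and Q = '(a_n) is bounded'.

If not (the sequence (a_n) converges), then not ((a_n) is bounded).


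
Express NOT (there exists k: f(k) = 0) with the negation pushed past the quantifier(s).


¬(for all x: φ) = there exists x: ¬φ, and ¬(there exists x: φ) = for all x: ¬φ.
Apply to the existential statement.

for all k: NOT(f(k) = 0)


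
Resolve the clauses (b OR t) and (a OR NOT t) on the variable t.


The clauses contain complementary literals t and NOTt.
Resolution eliminates this pair and disjoins the remaining literals (merging duplicates).

(b OR a)


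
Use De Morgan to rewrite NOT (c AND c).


De Morgan: the negation of a conjunction is the disjunction of the negations.
Distribute NOT across AND, flipping it to OR, and negate each literal.

(NOT c) OR (NOT c)


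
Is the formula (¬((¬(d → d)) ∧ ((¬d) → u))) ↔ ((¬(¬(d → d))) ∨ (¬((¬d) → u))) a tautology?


Build the truth table over {d, u}:
d | u | φ
---------
F | F | T
T | F | T
F | T | T
T | T | T
Every row evaluates to true.

Yes, it is a tautology.


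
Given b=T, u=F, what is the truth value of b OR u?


Disjunction is false only when both operands are false.
Substitute: b=T, u=F.
T OR F evaluates to T.

T


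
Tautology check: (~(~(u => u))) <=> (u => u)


Build the truth table over {u}:
u | φ
-----
False | True
True | True
Every row evaluates to true.

Yes, it is a tautology.


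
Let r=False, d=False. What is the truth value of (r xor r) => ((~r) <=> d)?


Substitute r=False, d=False:
r xor r = False xor False = False
~r = True
(~r) <=> d = True <=> False = False
(r xor r) => ((~r) <=> d) = False => False = True

True


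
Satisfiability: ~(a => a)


Check all 2 assignments over {a}:
a | φ
-----
False | False
True | False
No assignment makes the formula true.

Unsatisfiable.


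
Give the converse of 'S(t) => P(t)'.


The converse of (P → Q) is (Q → P). It is not in general equivalent to the original.
Here P = 'S(t)' and Q = 'P(t)'.

If P(t), then S(t).


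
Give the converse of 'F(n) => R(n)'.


The converse of (P → Q) is (Q → P). It is not in general equivalent to the original.
Here P = 'F(n)' and Q = 'R(n)'.

If R(n), then F(n).


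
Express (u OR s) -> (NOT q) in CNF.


Step 1: Rewrite as ¬(u ∨ s) ∨ (¬q) = (¬u ∧ ¬s) ∨ (¬q).
Step 2: Distribute ∨ over ∧.

((NOT u) OR (NOT q)) AND ((NOT s) OR (NOT q))


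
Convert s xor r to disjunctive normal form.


Step 1: s ⊕ r is true exactly when they disagree: (s ∧ ¬r) ∨ (¬s ∧ r).

(s & (~r)) | ((~s) & r)


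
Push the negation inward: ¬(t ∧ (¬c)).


De Morgan: the negation of a conjunction is the disjunction of the negations.
Distribute ¬ across ∧, flipping it to ∨, and negate each literal.

(¬t) ∨ c


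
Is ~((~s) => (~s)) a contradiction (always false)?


Truth table over {s}:
s | φ
-----
False | False
True | False
Every row is false.

Yes, it is a contradiction.


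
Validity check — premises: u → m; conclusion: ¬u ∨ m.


This matches the form of material implication: the conclusion follows in every model of the premises.

Valid.


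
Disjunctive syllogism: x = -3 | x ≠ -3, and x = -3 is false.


Disjunctive syllogism: from (P ∨ Q) and ¬P, infer Q.
One disjunct, 'x = -3', is ruled out; the other must hold.

x ≠ -3


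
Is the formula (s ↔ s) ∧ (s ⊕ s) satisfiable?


Check all 2 assignments over {s}:
s | φ
-----
F | F
T | F
No assignment makes the formula true.

Unsatisfiable.


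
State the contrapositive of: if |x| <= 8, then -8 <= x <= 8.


The contrapositive of (P → Q) is (¬Q → ¬P); it is logically equivalent to the original.
Here P = '|x| <= 8' and Q = '-8 <= x <= 8'.

If not (-8 <= x <= 8), then not (|x| <= 8).


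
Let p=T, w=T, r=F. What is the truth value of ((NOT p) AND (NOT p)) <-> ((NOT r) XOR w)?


Substitute p=T, w=T, r=F:
NOT p = F
NOT p = F
(NOT p) AND (NOT p) = F AND F = F
NOT r = T
(NOT r) XOR w = T XOR T = F
((NOT p) AND (NOT p)) <-> ((NOT r) XOR w) = F <-> F = T

T


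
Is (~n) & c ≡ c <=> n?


Compare truth tables:
c | n | φ | ψ
-------------
False | False | False | True
True | False | True | False
False | True | False | False
True | True | False | True
They differ at row 1 (c=False, n=False): φ=False but ψ=True.

No, they are not logically equivalent.


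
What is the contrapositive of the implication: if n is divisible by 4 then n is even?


The contrapositive of (P → Q) is (¬Q → ¬P); it is logically equivalent to the original.
Here P = 'n is divisible by 4' and Q = 'n is even'.

If not (n is even), then not (n is divisible by 4).


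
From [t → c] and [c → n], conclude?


Hypothetical syllogism: from (P → Q) and (Q → R), infer (P → R).
Chain the two implications through the shared middle term 'c'.

t → n


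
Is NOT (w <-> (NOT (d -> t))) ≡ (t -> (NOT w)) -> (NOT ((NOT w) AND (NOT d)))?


Compare truth tables:
d | t | w | φ | ψ
-----------------
F | F | F | F | F
T | F | F | T | T
F | T | F | F | F
T | T | F | F | T
F | F | T | T | T
T | F | T | F | T
F | T | T | T | T
T | T | T | T | T
They differ at row 4 (d=T, t=T, w=F): φ=F but ψ=T.

No, they are not logically equivalent.


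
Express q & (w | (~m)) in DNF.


Step 1: Distribute ∧ over ∨: q ∧ (w ∨ (¬m)) = (q ∧ w) ∨ (q ∧ (¬m)).

(q & w) | (q & (~m))


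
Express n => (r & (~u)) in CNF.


Step 1: Rewrite n → (r ∧ (¬u)) as ¬n ∨ (r ∧ (¬u)).
Step 2: Distribute ∨ over ∧.

((~n) | r) & ((~n) | (~u))


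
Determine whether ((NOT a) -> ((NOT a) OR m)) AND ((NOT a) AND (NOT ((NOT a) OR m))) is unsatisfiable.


Truth table over {a, m}:
a | m | φ
---------
F | F | F
T | F | F
F | T | F
T | T | F
Every row is false.

Yes, it is a contradiction.


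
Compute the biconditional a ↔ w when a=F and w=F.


Biconditional is true when both operands have the same truth value.
Substitute: a=F, w=F.
F ↔ F evaluates to T.

T


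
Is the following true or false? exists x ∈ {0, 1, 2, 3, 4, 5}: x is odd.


Evaluate the predicate on each element: 0:False, 1:True, 2:False, 3:True, 4:False, 5:True.
Witness x = 1 satisfies the predicate.

True


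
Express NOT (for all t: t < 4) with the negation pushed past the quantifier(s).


¬(for all x: φ) = there exists x: ¬φ, and ¬(there exists x: φ) = for all x: ¬φ.
Apply to the universal statement.

there exists t: NOT(t < 4)


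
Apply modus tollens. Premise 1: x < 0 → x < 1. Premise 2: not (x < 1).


Modus tollens: from (P → Q) and ¬Q, infer ¬P.
Q = 'x < 1' is denied; since P → Q, P must also fail.

Not (x < 0).


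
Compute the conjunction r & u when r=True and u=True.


Conjunction is true only when both operands are true.
Substitute: r=True, u=True.
True & True evaluates to True.

True


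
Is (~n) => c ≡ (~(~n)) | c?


Compare truth tables:
c | n | φ | ψ
-------------
False | False | False | False
True | False | True | True
False | True | True | True
True | True | True | True
The columns φ and ψ agree on every row.

Yes, they are logically equivalent.


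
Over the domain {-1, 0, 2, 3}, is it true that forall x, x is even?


Evaluate the predicate on each element: -1:False, 0:True, 2:True, 3:False.
Counterexample x = -1 fails the predicate.

False


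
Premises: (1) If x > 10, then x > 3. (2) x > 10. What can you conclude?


Modus ponens: from (P → Q) and P, infer Q.
P = 'x > 10' is asserted, and P → Q holds, so Q follows.

x > 3.


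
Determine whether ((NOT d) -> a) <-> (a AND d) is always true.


Build the truth table over {a, d}:
a | d | φ
---------
F | F | T
T | F | F
F | T | F
T | T | T
Counterexample at row 2: with a=T, d=F, the formula is F.

No, it is not a tautology.


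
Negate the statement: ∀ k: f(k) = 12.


¬(∀ x: φ) = ∃ x: ¬φ, and ¬(∃ x: φ) = ∀ x: ¬φ.
Apply to the universal statement.

∃ k: ¬(f(k) = 12)


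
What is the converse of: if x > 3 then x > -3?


The converse of (P → Q) is (Q → P). It is not in general equivalent to the original.
Here P = 'x > 3' and Q = 'x > -3'.

If x > -3, then x > 3.


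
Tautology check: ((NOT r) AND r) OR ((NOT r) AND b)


Build the truth table over {b, r}:
b | r | φ
---------
F | F | F
T | F | T
F | T | F
T | T | F
Counterexample at row 1: with b=F, r=F, the formula is F.

No, it is not a tautology.


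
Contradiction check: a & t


Truth table over {a, t}:
a | t | φ
---------
False | False | False
True | False | False
False | True | False
True | True | True
Satisfying assignment at row 4: a=True, t=True gives True.

No, it is not a contradiction.


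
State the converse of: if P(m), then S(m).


The converse of (P → Q) is (Q → P). It is not in general equivalent to the original.
Here P = 'P(m)' and Q = 'S(m)'.

If S(m), then P(m).


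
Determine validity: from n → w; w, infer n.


This is affirming the consequent (fallacy). There exist truth assignments where the premises are all true but the conclusion is false.

Invalid.


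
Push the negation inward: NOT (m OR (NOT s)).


De Morgan: the negation of a disjunction is the conjunction of the negations.
Distribute NOT across OR, flipping it to AND, and negate each literal.

(NOT m) AND s


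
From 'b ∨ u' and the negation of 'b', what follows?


Disjunctive syllogism: from (P ∨ Q) and ¬P, infer Q.
One disjunct, 'b', is ruled out; the other must hold.

u


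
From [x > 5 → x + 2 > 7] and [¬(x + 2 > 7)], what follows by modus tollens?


Modus tollens: from (P → Q) and ¬Q, infer ¬P.
Q = 'x + 2 > 7' is denied; since P → Q, P must also fail.

Not (x > 5).


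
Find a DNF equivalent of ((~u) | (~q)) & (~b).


Step 1: Distribute ∧ over ∨: ((¬u) ∨ (¬q)) ∧ (¬b) = ((¬u) ∧ (¬b)) ∨ ((¬q) ∧ (¬b)).

((~u) & (~b)) | ((~q) & (~b))


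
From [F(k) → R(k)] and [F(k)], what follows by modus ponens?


Modus ponens: from (P → Q) and P, infer Q.
P = 'F(k)' is asserted, and P → Q holds, so Q follows.

R(k).


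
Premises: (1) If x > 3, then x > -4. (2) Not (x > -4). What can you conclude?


Modus tollens: from (P → Q) and ¬Q, infer ¬P.
Q = 'x > -4' is denied; since P → Q, P must also fail.

Not (x > 3).


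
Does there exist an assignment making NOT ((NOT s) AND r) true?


Search for a satisfying assignment over {r, s}.
Try r=F, s=F: the formula evaluates to T.
A satisfying assignment exists.

Satisfiable.


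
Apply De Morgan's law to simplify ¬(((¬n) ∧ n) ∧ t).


De Morgan: the negation of a conjunction is the disjunction of the negations.
Distribute ¬ across ∧, flipping it to ∨, and negate each literal.

(n ∨ (¬n)) ∨ (¬t)


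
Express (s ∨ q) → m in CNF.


Step 1: Rewrite as ¬(s ∨ q) ∨ m = (¬s ∧ ¬q) ∨ m.
Step 2: Distribute ∨ over ∧.

((¬s) ∨ m) ∧ ((¬q) ∨ m)


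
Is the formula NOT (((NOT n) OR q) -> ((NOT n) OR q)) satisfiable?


Check all 4 assignments over {n, q}:
n | q | φ
---------
F | F | F
T | F | F
F | T | F
T | T | F
No assignment makes the formula true.

Unsatisfiable.


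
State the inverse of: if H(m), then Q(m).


The inverse of (P → Q) is (¬P → ¬Q). It is equivalent to the converse, not to the original.
Here P = 'H(m)' and Q = 'Q(m)'.

If not (H(m)), then not (Q(m)).


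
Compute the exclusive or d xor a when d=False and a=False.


Exclusive or is true when exactly one operand is true.
Substitute: d=False, a=False.
False xor False evaluates to False.

False


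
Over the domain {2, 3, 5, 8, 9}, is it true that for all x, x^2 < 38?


Evaluate the predicate on each element: 2:T, 3:T, 5:T, 8:F, 9:F.
Counterexample x = 8 fails the predicate.

F


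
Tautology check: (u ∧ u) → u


Build the truth table over {u}:
u | φ
-----
F | T
T | T
Every row evaluates to true.

Yes, it is a tautology.


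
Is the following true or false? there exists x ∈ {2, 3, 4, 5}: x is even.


Evaluate the predicate on each element: 2:T, 3:F, 4:T, 5:F.
Witness x = 2 satisfies the predicate.

T


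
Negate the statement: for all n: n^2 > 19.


¬(for all x: φ) = there exists x: ¬φ, and ¬(there exists x: φ) = for all x: ¬φ.
Apply to the universal statement.

there exists n: NOT(n^2 > 19)


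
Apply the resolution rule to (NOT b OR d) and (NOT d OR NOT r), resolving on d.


The clauses contain complementary literals d and NOTd.
Resolution eliminates this pair and disjoins the remaining literals (merging duplicates).

(NOT b OR NOT r)


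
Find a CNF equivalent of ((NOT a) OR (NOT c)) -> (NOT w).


Step 1: Rewrite as ¬((¬a) ∨ (¬c)) ∨ (¬w) = (¬(¬a) ∧ ¬(¬c)) ∨ (¬w).
Step 2: Distribute ∨ over ∧.
Step 3: Eliminate any double negations (¬¬X = X).

(a OR (NOT w)) AND (c OR (NOT w))


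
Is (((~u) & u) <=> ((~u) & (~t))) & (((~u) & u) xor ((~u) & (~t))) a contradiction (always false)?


Truth table over {t, u}:
t | u | φ
---------
False | False | False
True | False | False
False | True | False
True | True | False
Every row is false.

Yes, it is a contradiction.


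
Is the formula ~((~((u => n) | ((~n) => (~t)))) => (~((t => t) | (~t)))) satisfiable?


Search for a satisfying assignment over {n, t, u}.
Try n=False, t=True, u=True: the formula evaluates to True.
A satisfying assignment exists.

Satisfiable.


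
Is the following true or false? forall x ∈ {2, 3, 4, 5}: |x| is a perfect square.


Evaluate the predicate on each element: 2:False, 3:False, 4:True, 5:False.
Counterexample x = 2 fails the predicate.

False


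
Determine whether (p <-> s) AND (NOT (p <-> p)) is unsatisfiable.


Truth table over {p, s}:
p | s | φ
---------
F | F | F
T | F | F
F | T | F
T | T | F
Every row is false.

Yes, it is a contradiction.


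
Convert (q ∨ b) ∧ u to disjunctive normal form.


Step 1: Distribute ∧ over ∨: (q ∨ b) ∧ u = (q ∧ u) ∨ (b ∧ u).

(q ∧ u) ∨ (b ∧ u)


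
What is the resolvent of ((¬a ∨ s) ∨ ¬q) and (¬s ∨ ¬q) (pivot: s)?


The clauses contain complementary literals s and ¬s.
Resolution eliminates this pair and disjoins the remaining literals (merging duplicates).

(¬q ∨ ¬a)


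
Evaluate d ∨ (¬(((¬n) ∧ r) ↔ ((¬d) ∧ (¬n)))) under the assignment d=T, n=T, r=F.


Substitute d=T, n=T, r=F:
¬n = F
(¬n) ∧ r = F ∧ F = F
¬d = F
¬n = F
(¬d) ∧ (¬n) = F ∧ F = F
((¬n) ∧ r) ↔ ((¬d) ∧ (¬n)) = F ↔ F = T
¬(((¬n) ∧ r) ↔ ((¬d) ∧ (¬n))) = F
d ∨ (¬(((¬n) ∧ r) ↔ ((¬d) ∧ (¬n)))) = T ∨ F = T

T


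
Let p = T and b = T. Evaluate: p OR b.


Disjunction is false only when both operands are false.
Substitute: p=T, b=T.
T OR T evaluates to T.

T


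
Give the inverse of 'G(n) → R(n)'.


The inverse of (P → Q) is (¬P → ¬Q). It is equivalent to the converse, not to the original.
Here P = 'G(n)' and Q = 'R(n)'.

If not (G(n)), then not (R(n)).


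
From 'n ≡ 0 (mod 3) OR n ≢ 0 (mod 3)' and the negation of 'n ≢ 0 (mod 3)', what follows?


Disjunctive syllogism: from (P ∨ Q) and ¬P, infer Q.
One disjunct, 'n ≢ 0 (mod 3)', is ruled out; the other must hold.

n ≡ 0 (mod 3)


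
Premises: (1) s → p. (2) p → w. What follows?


Hypothetical syllogism: from (P → Q) and (Q → R), infer (P → R).
Chain the two implications through the shared middle term 'p'.

s → w
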